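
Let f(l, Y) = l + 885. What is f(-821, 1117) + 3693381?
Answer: 3693445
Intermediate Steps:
f(l, Y) = 885 + l
f(-821, 1117) + 3693381 = (885 - 821) + 3693381 = 64 + 3693381 = 3693445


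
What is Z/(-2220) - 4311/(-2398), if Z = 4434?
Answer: -44263/221815 ≈ -0.19955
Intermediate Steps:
Z/(-2220) - 4311/(-2398) = 4434/(-2220) - 4311/(-2398) = 4434*(-1/2220) - 4311*(-1/2398) = -739/370 + 4311/2398 = -44263/221815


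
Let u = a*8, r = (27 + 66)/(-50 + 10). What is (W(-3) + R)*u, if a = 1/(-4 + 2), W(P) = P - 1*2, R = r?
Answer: 293/10 ≈ 29.300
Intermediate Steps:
r = -93/40 (r = 93/(-40) = 93*(-1/40) = -93/40 ≈ -2.3250)
R = -93/40 ≈ -2.3250
W(P) = -2 + P (W(P) = P - 2 = -2 + P)
a = -1/2 (a = 1/(-2) = -1/2 ≈ -0.50000)
u = -4 (u = -1/2*8 = -4)
(W(-3) + R)*u = ((-2 - 3) - 93/40)*(-4) = (-5 - 93/40)*(-4) = -293/40*(-4) = 293/10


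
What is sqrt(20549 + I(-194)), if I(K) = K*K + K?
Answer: sqrt(57991) ≈ 240.81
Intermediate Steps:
I(K) = K + K**2 (I(K) = K**2 + K = K + K**2)
sqrt(20549 + I(-194)) = sqrt(20549 - 194*(1 - 194)) = sqrt(20549 - 194*(-193)) = sqrt(20549 + 37442) = sqrt(57991)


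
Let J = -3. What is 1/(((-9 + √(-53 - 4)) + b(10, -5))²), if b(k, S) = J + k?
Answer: (-2 + I*√57)⁻² ≈ -0.014243 + 0.0081159*I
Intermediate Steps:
b(k, S) = -3 + k
1/(((-9 + √(-53 - 4)) + b(10, -5))²) = 1/(((-9 + √(-53 - 4)) + (-3 + 10))²) = 1/(((-9 + √(-57)) + 7)²) = 1/(((-9 + I*√57) + 7)²) = 1/((-2 + I*√57)²) = (-2 + I*√57)⁻²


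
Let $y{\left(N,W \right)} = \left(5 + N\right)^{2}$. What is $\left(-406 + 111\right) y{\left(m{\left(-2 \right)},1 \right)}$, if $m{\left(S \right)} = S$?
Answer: $-2655$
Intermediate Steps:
$\left(-406 + 111\right) y{\left(m{\left(-2 \right)},1 \right)} = \left(-406 + 111\right) \left(5 - 2\right)^{2} = - 295 \cdot 3^{2} = \left(-295\right) 9 = -2655$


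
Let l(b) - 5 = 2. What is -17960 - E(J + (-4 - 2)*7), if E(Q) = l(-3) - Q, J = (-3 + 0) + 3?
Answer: -18009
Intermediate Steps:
J = 0 (J = -3 + 3 = 0)
l(b) = 7 (l(b) = 5 + 2 = 7)
E(Q) = 7 - Q
-17960 - E(J + (-4 - 2)*7) = -17960 - (7 - (0 + (-4 - 2)*7)) = -17960 - (7 - (0 - 6*7)) = -17960 - (7 - (0 - 42)) = -17960 - (7 - 1*(-42)) = -17960 - (7 + 42) = -17960 - 1*49 = -17960 - 49 = -18009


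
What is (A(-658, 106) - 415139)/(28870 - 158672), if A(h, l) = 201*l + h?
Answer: 394491/129802 ≈ 3.0392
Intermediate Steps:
A(h, l) = h + 201*l
(A(-658, 106) - 415139)/(28870 - 158672) = ((-658 + 201*106) - 415139)/(28870 - 158672) = ((-658 + 21306) - 415139)/(-129802) = (20648 - 415139)*(-1/129802) = -394491*(-1/129802) = 394491/129802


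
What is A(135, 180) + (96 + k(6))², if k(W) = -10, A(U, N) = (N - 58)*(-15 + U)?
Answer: 22036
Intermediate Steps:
A(U, N) = (-58 + N)*(-15 + U)
A(135, 180) + (96 + k(6))² = (870 - 58*135 - 15*180 + 180*135) + (96 - 10)² = (870 - 7830 - 2700 + 24300) + 86² = 14640 + 7396 = 22036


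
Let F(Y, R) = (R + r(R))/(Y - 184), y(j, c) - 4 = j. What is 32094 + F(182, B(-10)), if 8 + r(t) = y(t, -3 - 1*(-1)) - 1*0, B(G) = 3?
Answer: 32093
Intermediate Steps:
y(j, c) = 4 + j
r(t) = -4 + t (r(t) = -8 + ((4 + t) - 1*0) = -8 + ((4 + t) + 0) = -8 + (4 + t) = -4 + t)
F(Y, R) = (-4 + 2*R)/(-184 + Y) (F(Y, R) = (R + (-4 + R))/(Y - 184) = (-4 + 2*R)/(-184 + Y))
32094 + F(182, B(-10)) = 32094 + 2*(-2 + 3)/(-184 + 182) = 32094 + 2*1/(-2) = 32094 + 2*(-½)*1 = 32094 - 1 = 32093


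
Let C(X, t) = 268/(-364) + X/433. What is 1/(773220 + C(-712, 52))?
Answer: 39403/30467093857 ≈ 1.2933e-6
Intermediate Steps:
C(X, t) = -67/91 + X/433 (C(X, t) = 268*(-1/364) + X*(1/433) = -67/91 + X/433)
1/(773220 + C(-712, 52)) = 1/(773220 + (-67/91 + (1/433)*(-712))) = 1/(773220 + (-67/91 - 712/433)) = 1/(773220 - 93803/39403) = 1/(30467093857/39403) = 39403/30467093857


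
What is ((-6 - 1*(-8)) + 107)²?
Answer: 11881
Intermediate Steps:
((-6 - 1*(-8)) + 107)² = ((-6 + 8) + 107)² = (2 + 107)² = 109² = 11881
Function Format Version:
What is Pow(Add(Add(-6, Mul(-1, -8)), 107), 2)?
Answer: 11881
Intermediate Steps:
Pow(Add(Add(-6, Mul(-1, -8)), 107), 2) = Pow(Add(Add(-6, 8), 107), 2) = Pow(Add(2, 107), 2) = Pow(109, 2) = 11881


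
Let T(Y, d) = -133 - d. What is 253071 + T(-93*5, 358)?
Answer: 252580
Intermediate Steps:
253071 + T(-93*5, 358) = 253071 + (-133 - 1*358) = 253071 + (-133 - 358) = 253071 - 491 = 252580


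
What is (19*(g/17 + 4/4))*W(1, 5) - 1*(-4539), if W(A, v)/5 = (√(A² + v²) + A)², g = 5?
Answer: 133593/17 + 4180*√26/17 ≈ 9112.2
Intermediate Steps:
W(A, v) = 5*(A + √(A² + v²))² (W(A, v) = 5*(√(A² + v²) + A)² = 5*(A + √(A² + v²))²)
(19*(g/17 + 4/4))*W(1, 5) - 1*(-4539) = (19*(5/17 + 4/4))*(5*(1 + √(1² + 5²))²) - 1*(-4539) = (19*(5*(1/17) + 4*(¼)))*(5*(1 + √(1 + 25))²) + 4539 = (19*(5/17 + 1))*(5*(1 + √26)²) + 4539 = (19*(22/17))*(5*(1 + √26)²) + 4539 = 418*(5*(1 + √26)²)/17 + 4539 = 2090*(1 + √26)²/17 + 4539 = 4539 + 2090*(1 + √26)²/17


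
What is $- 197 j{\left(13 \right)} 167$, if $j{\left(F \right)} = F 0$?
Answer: $0$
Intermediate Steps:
$j{\left(F \right)} = 0$
$- 197 j{\left(13 \right)} 167 = \left(-197\right) 0 \cdot 167 = 0 \cdot 167 = 0$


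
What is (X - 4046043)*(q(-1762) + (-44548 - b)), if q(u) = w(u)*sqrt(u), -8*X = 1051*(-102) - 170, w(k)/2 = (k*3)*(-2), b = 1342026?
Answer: 5591528123741 - 85265748996*I*sqrt(1762) ≈ 5.5915e+12 - 3.5791e+12*I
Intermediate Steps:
w(k) = -12*k (w(k) = 2*((k*3)*(-2)) = 2*((3*k)*(-2)) = 2*(-6*k) = -12*k)
X = 26843/2 (X = -(1051*(-102) - 170)/8 = -(-107202 - 170)/8 = -1/8*(-107372) = 26843/2 ≈ 13422.)
q(u) = -12*u**(3/2) (q(u) = (-12*u)*sqrt(u) = -12*u**(3/2))
(X - 4046043)*(q(-1762) + (-44548 - b)) = (26843/2 - 4046043)*(-(-21144)*I*sqrt(1762) + (-44548 - 1*1342026)) = -8065243*(-(-21144)*I*sqrt(1762) + (-44548 - 1342026))/2 = -8065243*(21144*I*sqrt(1762) - 1386574)/2 = -8065243*(-1386574 + 21144*I*sqrt(1762))/2 = 5591528123741 - 85265748996*I*sqrt(1762)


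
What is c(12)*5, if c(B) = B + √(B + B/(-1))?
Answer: 60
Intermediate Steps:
c(B) = B (c(B) = B + √(B + B*(-1)) = B + √(B - B) = B + √0 = B + 0 = B)
c(12)*5 = 12*5 = 60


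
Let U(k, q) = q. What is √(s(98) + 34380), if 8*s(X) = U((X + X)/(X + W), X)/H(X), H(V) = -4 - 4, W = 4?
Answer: √2200222/8 ≈ 185.41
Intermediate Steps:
H(V) = -8
s(X) = -X/64 (s(X) = (X/(-8))/8 = (X*(-⅛))/8 = (-X/8)/8 = -X/64)
√(s(98) + 34380) = √(-1/64*98 + 34380) = √(-49/32 + 34380) = √(1100111/32) = √2200222/8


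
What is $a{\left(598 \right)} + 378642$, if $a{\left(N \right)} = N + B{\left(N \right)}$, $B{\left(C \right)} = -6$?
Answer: $379234$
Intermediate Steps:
$a{\left(N \right)} = -6 + N$ ($a{\left(N \right)} = N - 6 = -6 + N$)
$a{\left(598 \right)} + 378642 = \left(-6 + 598\right) + 378642 = 592 + 378642 = 379234$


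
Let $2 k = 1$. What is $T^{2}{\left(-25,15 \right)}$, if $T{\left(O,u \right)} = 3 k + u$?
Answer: $\frac{1089}{4} \approx 272.25$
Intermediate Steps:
$k = \frac{1}{2}$ ($k = \frac{1}{2} \cdot 1 = \frac{1}{2} \approx 0.5$)
$T{\left(O,u \right)} = \frac{3}{2} + u$ ($T{\left(O,u \right)} = 3 \cdot \frac{1}{2} + u = \frac{3}{2} + u$)
$T^{2}{\left(-25,15 \right)} = \left(\frac{3}{2} + 15\right)^{2} = \left(\frac{33}{2}\right)^{2} = \frac{1089}{4}$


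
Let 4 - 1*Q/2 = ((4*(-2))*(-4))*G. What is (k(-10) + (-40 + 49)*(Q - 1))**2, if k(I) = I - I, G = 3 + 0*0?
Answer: 2772225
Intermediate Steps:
G = 3 (G = 3 + 0 = 3)
Q = -184 (Q = 8 - 2*(4*(-2))*(-4)*3 = 8 - 2*(-8*(-4))*3 = 8 - 64*3 = 8 - 2*96 = 8 - 192 = -184)
k(I) = 0
(k(-10) + (-40 + 49)*(Q - 1))**2 = (0 + (-40 + 49)*(-184 - 1))**2 = (0 + 9*(-185))**2 = (0 - 1665)**2 = (-1665)**2 = 2772225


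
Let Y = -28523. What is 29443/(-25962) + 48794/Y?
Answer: -2106592517/740514126 ≈ -2.8448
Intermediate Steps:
29443/(-25962) + 48794/Y = 29443/(-25962) + 48794/(-28523) = 29443*(-1/25962) + 48794*(-1/28523) = -29443/25962 - 48794/28523 = -2106592517/740514126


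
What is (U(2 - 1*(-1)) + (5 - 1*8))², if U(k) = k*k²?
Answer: 576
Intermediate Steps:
U(k) = k³
(U(2 - 1*(-1)) + (5 - 1*8))² = ((2 - 1*(-1))³ + (5 - 1*8))² = ((2 + 1)³ + (5 - 8))² = (3³ - 3)² = (27 - 3)² = 24² = 576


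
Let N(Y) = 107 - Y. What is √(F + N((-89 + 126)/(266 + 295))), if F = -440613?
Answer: I*√138636509583/561 ≈ 663.71*I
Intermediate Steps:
√(F + N((-89 + 126)/(266 + 295))) = √(-440613 + (107 - (-89 + 126)/(266 + 295))) = √(-440613 + (107 - 37/561)) = √(-440613 + 59990/561) = √(-247123903/561) = I*√138636509583/561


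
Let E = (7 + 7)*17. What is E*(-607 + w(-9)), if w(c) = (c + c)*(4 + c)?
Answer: -123046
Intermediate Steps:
w(c) = 2*c*(4 + c) (w(c) = (2*c)*(4 + c) = 2*c*(4 + c))
E = 238 (E = 14*17 = 238)
E*(-607 + w(-9)) = 238*(-607 + 2*(-9)*(4 - 9)) = 238*(-607 + 2*(-9)*(-5)) = 238*(-607 + 90) = 238*(-517) = -123046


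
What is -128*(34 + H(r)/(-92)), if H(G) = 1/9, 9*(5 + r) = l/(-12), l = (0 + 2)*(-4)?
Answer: -900832/207 ≈ -4351.8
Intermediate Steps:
l = -8 (l = 2*(-4) = -8)
r = -133/27 (r = -5 + (-8/(-12))/9 = -5 + (-8*(-1/12))/9 = -5 + (⅑)*(⅔) = -5 + 2/27 = -133/27 ≈ -4.9259)
H(G) = ⅑
-128*(34 + H(r)/(-92)) = -128*(34 + (⅑)/(-92)) = -128*(34 + (⅑)*(-1/92)) = -128*(34 - 1/828) = -128*28151/828 = -900832/207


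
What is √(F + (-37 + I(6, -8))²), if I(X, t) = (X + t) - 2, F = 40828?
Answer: √42509 ≈ 206.18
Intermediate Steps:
I(X, t) = -2 + X + t
√(F + (-37 + I(6, -8))²) = √(40828 + (-37 + (-2 + 6 - 8))²) = √(40828 + (-37 - 4)²) = √(40828 + (-41)²) = √(40828 + 1681) = √42509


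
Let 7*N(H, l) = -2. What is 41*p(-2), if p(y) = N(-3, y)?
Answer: -82/7 ≈ -11.714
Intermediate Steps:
N(H, l) = -2/7 (N(H, l) = (⅐)*(-2) = -2/7)
p(y) = -2/7
41*p(-2) = 41*(-2/7) = -82/7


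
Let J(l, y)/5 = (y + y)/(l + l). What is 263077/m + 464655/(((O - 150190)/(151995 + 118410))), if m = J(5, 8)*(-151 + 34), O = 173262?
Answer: 14699710413107/2699424 ≈ 5.4455e+6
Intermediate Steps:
J(l, y) = 5*y/l (J(l, y) = 5*((y + y)/(l + l)) = 5*((2*y)/((2*l))) = 5*((2*y)*(1/(2*l))) = 5*(y/l) = 5*y/l)
m = -936 (m = (5*8/5)*(-151 + 34) = (5*8*(1/5))*(-117) = 8*(-117) = -936)
263077/m + 464655/(((O - 150190)/(151995 + 118410))) = 263077/(-936) + 464655/(((173262 - 150190)/(151995 + 118410))) = 263077*(-1/936) + 464655/((23072/270405)) = -263077/936 + 464655/((23072*(1/270405))) = -263077/936 + 464655/(23072/270405) = -263077/936 + 464655*(270405/23072) = -263077/936 + 125645035275/23072 = 14699710413107/2699424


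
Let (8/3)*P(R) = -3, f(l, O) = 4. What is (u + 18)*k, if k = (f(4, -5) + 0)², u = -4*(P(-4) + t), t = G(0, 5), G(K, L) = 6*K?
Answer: 360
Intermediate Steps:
P(R) = -9/8 (P(R) = (3/8)*(-3) = -9/8)
t = 0 (t = 6*0 = 0)
u = 9/2 (u = -4*(-9/8 + 0) = -4*(-9/8) = 9/2 ≈ 4.5000)
k = 16 (k = (4 + 0)² = 4² = 16)
(u + 18)*k = (9/2 + 18)*16 = (45/2)*16 = 360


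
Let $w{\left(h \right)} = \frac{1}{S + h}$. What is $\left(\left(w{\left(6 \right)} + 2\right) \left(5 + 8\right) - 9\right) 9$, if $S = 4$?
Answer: $\frac{1647}{10} \approx 164.7$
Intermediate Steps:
$w{\left(h \right)} = \frac{1}{4 + h}$
$\left(\left(w{\left(6 \right)} + 2\right) \left(5 + 8\right) - 9\right) 9 = \left(\left(\frac{1}{4 + 6} + 2\right) \left(5 + 8\right) - 9\right) 9 = \left(\left(\frac{1}{10} + 2\right) 13 - 9\right) 9 = \left(\frac{21}{10} \cdot 13 - 9\right) 9 = \left(\frac{273}{10} - 9\right) 9 = \frac{183}{10} \cdot 9 = \frac{1647}{10}$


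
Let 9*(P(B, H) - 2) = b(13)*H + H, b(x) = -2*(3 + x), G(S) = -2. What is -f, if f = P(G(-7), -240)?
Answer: -2486/3 ≈ -828.67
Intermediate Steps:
b(x) = -6 - 2*x
P(B, H) = 2 - 31*H/9 (P(B, H) = 2 + ((-6 - 2*13)*H + H)/9 = 2 + ((-6 - 26)*H + H)/9 = 2 + (-32*H + H)/9 = 2 + (-31*H)/9 = 2 - 31*H/9)
f = 2486/3 (f = 2 - 31/9*(-240) = 2 + 2480/3 = 2486/3 ≈ 828.67)
-f = -1*2486/3 = -2486/3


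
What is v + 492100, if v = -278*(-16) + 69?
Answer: 496617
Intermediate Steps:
v = 4517 (v = 4448 + 69 = 4517)
v + 492100 = 4517 + 492100 = 496617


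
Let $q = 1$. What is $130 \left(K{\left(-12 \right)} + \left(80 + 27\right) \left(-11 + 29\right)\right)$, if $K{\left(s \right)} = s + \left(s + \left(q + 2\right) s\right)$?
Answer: $242580$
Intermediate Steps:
$K{\left(s \right)} = 5 s$ ($K{\left(s \right)} = s + \left(s + \left(1 + 2\right) s\right) = s + \left(s + 3 s\right) = s + 4 s = 5 s$)
$130 \left(K{\left(-12 \right)} + \left(80 + 27\right) \left(-11 + 29\right)\right) = 130 \left(5 \left(-12\right) + \left(80 + 27\right) \left(-11 + 29\right)\right) = 130 \left(-60 + 107 \cdot 18\right) = 130 \left(-60 + 1926\right) = 130 \cdot 1866 = 242580$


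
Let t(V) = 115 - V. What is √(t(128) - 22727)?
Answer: 2*I*√5685 ≈ 150.8*I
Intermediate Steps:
√(t(128) - 22727) = √((115 - 1*128) - 22727) = √((115 - 128) - 22727) = √(-13 - 22727) = √(-22740) = 2*I*√5685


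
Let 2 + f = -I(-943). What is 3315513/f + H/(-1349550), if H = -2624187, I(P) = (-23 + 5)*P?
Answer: -738317061773/3818326800 ≈ -193.36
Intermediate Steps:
I(P) = -18*P
f = -16976 (f = -2 - (-18)*(-943) = -2 - 1*16974 = -2 - 16974 = -16976)
3315513/f + H/(-1349550) = 3315513/(-16976) - 2624187/(-1349550) = 3315513*(-1/16976) - 2624187*(-1/1349550) = -3315513/16976 + 874729/449850 = -738317061773/3818326800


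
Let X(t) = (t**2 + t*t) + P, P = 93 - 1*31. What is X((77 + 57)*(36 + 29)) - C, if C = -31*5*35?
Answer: 151733687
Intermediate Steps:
P = 62 (P = 93 - 31 = 62)
C = -5425 (C = -155*35 = -5425)
X(t) = 62 + 2*t**2 (X(t) = (t**2 + t*t) + 62 = (t**2 + t**2) + 62 = 2*t**2 + 62 = 62 + 2*t**2)
X((77 + 57)*(36 + 29)) - C = (62 + 2*((77 + 57)*(36 + 29))**2) - 1*(-5425) = (62 + 2*(134*65)**2) + 5425 = (62 + 2*8710**2) + 5425 = (62 + 2*75864100) + 5425 = (62 + 151728200) + 5425 = 151728262 + 5425 = 151733687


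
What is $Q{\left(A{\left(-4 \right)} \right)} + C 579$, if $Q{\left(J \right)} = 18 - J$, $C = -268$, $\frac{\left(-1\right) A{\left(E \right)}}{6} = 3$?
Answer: $-155136$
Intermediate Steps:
$A{\left(E \right)} = -18$ ($A{\left(E \right)} = \left(-6\right) 3 = -18$)
$Q{\left(A{\left(-4 \right)} \right)} + C 579 = \left(18 - -18\right) - 155172 = \left(18 + 18\right) - 155172 = 36 - 155172 = -155136$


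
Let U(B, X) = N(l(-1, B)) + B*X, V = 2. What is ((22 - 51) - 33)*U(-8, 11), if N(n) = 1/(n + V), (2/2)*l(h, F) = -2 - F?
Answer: 21793/4 ≈ 5448.3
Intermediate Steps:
l(h, F) = -2 - F
N(n) = 1/(2 + n) (N(n) = 1/(n + 2) = 1/(2 + n))
U(B, X) = -1/B + B*X (U(B, X) = 1/(2 + (-2 - B)) + B*X = 1/(-B) + B*X = -1/B + B*X)
((22 - 51) - 33)*U(-8, 11) = ((22 - 51) - 33)*(-1/(-8) - 8*11) = (-29 - 33)*(-1*(-⅛) - 88) = -62*(⅛ - 88) = -62*(-703/8) = 21793/4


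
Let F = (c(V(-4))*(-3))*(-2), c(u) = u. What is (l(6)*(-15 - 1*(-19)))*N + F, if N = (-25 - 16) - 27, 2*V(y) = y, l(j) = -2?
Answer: 532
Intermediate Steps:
V(y) = y/2
N = -68 (N = -41 - 27 = -68)
F = -12 (F = (((1/2)*(-4))*(-3))*(-2) = -2*(-3)*(-2) = 6*(-2) = -12)
(l(6)*(-15 - 1*(-19)))*N + F = -2*(-15 - 1*(-19))*(-68) - 12 = -2*(-15 + 19)*(-68) - 12 = -2*4*(-68) - 12 = -8*(-68) - 12 = 544 - 12 = 532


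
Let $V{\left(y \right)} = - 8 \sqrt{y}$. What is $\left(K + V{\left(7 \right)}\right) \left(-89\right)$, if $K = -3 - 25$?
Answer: $2492 + 712 \sqrt{7} \approx 4375.8$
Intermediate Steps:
$K = -28$ ($K = -3 - 25 = -28$)
$\left(K + V{\left(7 \right)}\right) \left(-89\right) = \left(-28 - 8 \sqrt{7}\right) \left(-89\right) = 2492 + 712 \sqrt{7}$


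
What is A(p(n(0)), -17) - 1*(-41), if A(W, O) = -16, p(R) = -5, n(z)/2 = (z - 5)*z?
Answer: 25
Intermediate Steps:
n(z) = 2*z*(-5 + z) (n(z) = 2*((z - 5)*z) = 2*((-5 + z)*z) = 2*(z*(-5 + z)) = 2*z*(-5 + z))
A(p(n(0)), -17) - 1*(-41) = -16 - 1*(-41) = -16 + 41 = 25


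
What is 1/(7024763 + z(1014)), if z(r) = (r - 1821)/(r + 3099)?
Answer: 1371/9630949804 ≈ 1.4235e-7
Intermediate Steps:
z(r) = (-1821 + r)/(3099 + r)
1/(7024763 + z(1014)) = 1/(7024763 + (-1821 + 1014)/(3099 + 1014)) = 1/(7024763 - 807/4113) = 1/(7024763 + (1/4113)*(-807)) = 1/(7024763 - 269/1371) = 1/(9630949804/1371) = 1371/9630949804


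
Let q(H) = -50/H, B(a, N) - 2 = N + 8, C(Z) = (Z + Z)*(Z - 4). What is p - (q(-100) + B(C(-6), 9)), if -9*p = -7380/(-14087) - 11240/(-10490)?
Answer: -5233970129/265990734 ≈ -19.677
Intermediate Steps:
C(Z) = 2*Z*(-4 + Z) (C(Z) = (2*Z)*(-4 + Z) = 2*Z*(-4 + Z))
B(a, N) = 10 + N (B(a, N) = 2 + (N + 8) = 2 + (8 + N) = 10 + N)
p = -23575408/132995367 (p = -(-7380/(-14087) - 11240/(-10490))/9 = -(-7380*(-1/14087) - 11240*(-1/10490))/9 = -(7380/14087 + 1124/1049)/9 = -⅑*23575408/14777263 = -23575408/132995367 ≈ -0.17726)
p - (q(-100) + B(C(-6), 9)) = -23575408/132995367 - (-50/(-100) + (10 + 9)) = -23575408/132995367 - (-50*(-1/100) + 19) = -23575408/132995367 - (½ + 19) = -23575408/132995367 - 1*39/2 = -23575408/132995367 - 39/2 = -5233970129/265990734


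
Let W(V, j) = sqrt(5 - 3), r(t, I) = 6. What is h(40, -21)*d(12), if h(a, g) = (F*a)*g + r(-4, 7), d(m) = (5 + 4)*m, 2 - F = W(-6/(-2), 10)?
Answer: -180792 + 90720*sqrt(2) ≈ -52495.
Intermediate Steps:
W(V, j) = sqrt(2)
F = 2 - sqrt(2) ≈ 0.58579
d(m) = 9*m
h(a, g) = 6 + a*g*(2 - sqrt(2)) (h(a, g) = ((2 - sqrt(2))*a)*g + 6 = (a*(2 - sqrt(2)))*g + 6 = a*g*(2 - sqrt(2)) + 6 = 6 + a*g*(2 - sqrt(2)))
h(40, -21)*d(12) = (6 + 40*(-21)*(2 - sqrt(2)))*(9*12) = (6 + (-1680 + 840*sqrt(2)))*108 = (-1674 + 840*sqrt(2))*108 = -180792 + 90720*sqrt(2)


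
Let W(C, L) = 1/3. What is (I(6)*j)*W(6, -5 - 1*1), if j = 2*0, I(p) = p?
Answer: 0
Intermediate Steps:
W(C, L) = ⅓
j = 0
(I(6)*j)*W(6, -5 - 1*1) = (6*0)*(⅓) = 0*(⅓) = 0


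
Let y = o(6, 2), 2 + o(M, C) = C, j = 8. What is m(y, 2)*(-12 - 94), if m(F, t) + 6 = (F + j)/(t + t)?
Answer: 424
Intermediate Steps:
o(M, C) = -2 + C
y = 0 (y = -2 + 2 = 0)
m(F, t) = -6 + (8 + F)/(2*t) (m(F, t) = -6 + (F + 8)/(t + t) = -6 + (8 + F)/((2*t)) = -6 + (8 + F)*(1/(2*t)) = -6 + (8 + F)/(2*t))
m(y, 2)*(-12 - 94) = ((½)*(8 + 0 - 12*2)/2)*(-12 - 94) = ((½)*(½)*(8 + 0 - 24))*(-106) = ((½)*(½)*(-16))*(-106) = -4*(-106) = 424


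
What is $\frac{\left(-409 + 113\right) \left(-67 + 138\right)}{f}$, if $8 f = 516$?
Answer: $- \frac{42032}{129} \approx -325.83$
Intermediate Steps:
$f = \frac{129}{2}$ ($f = \frac{1}{8} \cdot 516 = \frac{129}{2} \approx 64.5$)
$\frac{\left(-409 + 113\right) \left(-67 + 138\right)}{f} = \frac{\left(-409 + 113\right) \left(-67 + 138\right)}{\frac{129}{2}} = \left(-296\right) 71 \cdot \frac{2}{129} = \left(-21016\right) \frac{2}{129} = - \frac{42032}{129}$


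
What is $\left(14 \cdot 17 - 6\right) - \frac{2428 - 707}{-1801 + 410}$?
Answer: $\frac{324433}{1391} \approx 233.24$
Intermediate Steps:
$\left(14 \cdot 17 - 6\right) - \frac{2428 - 707}{-1801 + 410} = \left(238 - 6\right) - \frac{1721}{-1391} = 232 - 1721 \left(- \frac{1}{1391}\right) = 232 - - \frac{1721}{1391} = 232 + \frac{1721}{1391} = \frac{324433}{1391}$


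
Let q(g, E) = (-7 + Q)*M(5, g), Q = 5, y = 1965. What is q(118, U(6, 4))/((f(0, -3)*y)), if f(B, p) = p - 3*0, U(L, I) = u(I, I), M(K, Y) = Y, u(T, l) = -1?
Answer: 236/5895 ≈ 0.040034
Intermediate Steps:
U(L, I) = -1
f(B, p) = p (f(B, p) = p + 0 = p)
q(g, E) = -2*g (q(g, E) = (-7 + 5)*g = -2*g)
q(118, U(6, 4))/((f(0, -3)*y)) = (-2*118)/((-3*1965)) = -236/(-5895) = -236*(-1/5895) = 236/5895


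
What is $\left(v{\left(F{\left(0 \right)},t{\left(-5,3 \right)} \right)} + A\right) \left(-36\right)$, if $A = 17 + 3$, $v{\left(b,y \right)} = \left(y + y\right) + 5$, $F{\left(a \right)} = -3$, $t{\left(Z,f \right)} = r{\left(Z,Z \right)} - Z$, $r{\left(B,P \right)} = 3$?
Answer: $-1476$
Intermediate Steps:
$t{\left(Z,f \right)} = 3 - Z$
$v{\left(b,y \right)} = 5 + 2 y$ ($v{\left(b,y \right)} = 2 y + 5 = 5 + 2 y$)
$A = 20$
$\left(v{\left(F{\left(0 \right)},t{\left(-5,3 \right)} \right)} + A\right) \left(-36\right) = \left(\left(5 + 2 \left(3 - -5\right)\right) + 20\right) \left(-36\right) = \left(\left(5 + 2 \left(3 + 5\right)\right) + 20\right) \left(-36\right) = \left(\left(5 + 2 \cdot 8\right) + 20\right) \left(-36\right) = \left(\left(5 + 16\right) + 20\right) \left(-36\right) = \left(21 + 20\right) \left(-36\right) = 41 \left(-36\right) = -1476$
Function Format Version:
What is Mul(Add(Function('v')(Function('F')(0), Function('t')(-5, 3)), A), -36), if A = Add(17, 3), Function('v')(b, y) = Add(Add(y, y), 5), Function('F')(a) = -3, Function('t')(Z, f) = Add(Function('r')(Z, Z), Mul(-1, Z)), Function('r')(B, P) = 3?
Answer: -1476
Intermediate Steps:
Function('t')(Z, f) = Add(3, Mul(-1, Z))
Function('v')(b, y) = Add(5, Mul(2, y)) (Function('v')(b, y) = Add(Mul(2, y), 5) = Add(5, Mul(2, y)))
A = 20
Mul(Add(Function('v')(Function('F')(0), Function('t')(-5, 3)), A), -36) = Mul(Add(Add(5, Mul(2, Add(3, Mul(-1, -5)))), 20), -36) = Mul(Add(Add(5, Mul(2, Add(3, 5))), 20), -36) = Mul(Add(Add(5, Mul(2, 8)), 20), -36) = Mul(Add(Add(5, 16), 20), -36) = Mul(Add(21, 20), -36) = Mul(41, -36) = -1476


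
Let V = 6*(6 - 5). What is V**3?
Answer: 216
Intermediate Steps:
V = 6 (V = 6*1 = 6)
V**3 = 6**3 = 216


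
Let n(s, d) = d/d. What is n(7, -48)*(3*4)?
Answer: 12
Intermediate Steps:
n(s, d) = 1
n(7, -48)*(3*4) = 1*(3*4) = 1*12 = 12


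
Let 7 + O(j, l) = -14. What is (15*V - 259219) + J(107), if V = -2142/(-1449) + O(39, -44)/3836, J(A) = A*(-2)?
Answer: -3269615087/12604 ≈ -2.5941e+5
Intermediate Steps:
O(j, l) = -21 (O(j, l) = -7 - 14 = -21)
J(A) = -2*A
V = 18563/12604 (V = -2142/(-1449) - 21/3836 = -2142*(-1/1449) - 21*1/3836 = 34/23 - 3/548 = 18563/12604 ≈ 1.4728)
(15*V - 259219) + J(107) = (15*(18563/12604) - 259219) - 2*107 = (278445/12604 - 259219) - 214 = -3266917831/12604 - 214 = -3269615087/12604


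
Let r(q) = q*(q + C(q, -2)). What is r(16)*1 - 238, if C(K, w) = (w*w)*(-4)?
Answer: -238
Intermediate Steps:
C(K, w) = -4*w² (C(K, w) = w²*(-4) = -4*w²)
r(q) = q*(-16 + q) (r(q) = q*(q - 4*(-2)²) = q*(q - 4*4) = q*(q - 16) = q*(-16 + q))
r(16)*1 - 238 = (16*(-16 + 16))*1 - 238 = (16*0)*1 - 238 = 0*1 - 238 = 0 - 238 = -238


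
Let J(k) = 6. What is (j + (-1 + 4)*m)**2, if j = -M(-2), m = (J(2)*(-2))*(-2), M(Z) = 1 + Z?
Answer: 5329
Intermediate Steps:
m = 24 (m = (6*(-2))*(-2) = -12*(-2) = 24)
j = 1 (j = -(1 - 2) = -1*(-1) = 1)
(j + (-1 + 4)*m)**2 = (1 + (-1 + 4)*24)**2 = (1 + 3*24)**2 = (1 + 72)**2 = 73**2 = 5329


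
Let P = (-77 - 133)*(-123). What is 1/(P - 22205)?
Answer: 1/3625 ≈ 0.00027586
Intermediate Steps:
P = 25830 (P = -210*(-123) = 25830)
1/(P - 22205) = 1/(25830 - 22205) = 1/3625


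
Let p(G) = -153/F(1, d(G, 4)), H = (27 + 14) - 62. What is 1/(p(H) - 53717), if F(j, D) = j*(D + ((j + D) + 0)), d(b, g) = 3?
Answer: -7/376172 ≈ -1.8608e-5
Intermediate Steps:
H = -21 (H = 41 - 62 = -21)
F(j, D) = j*(j + 2*D) (F(j, D) = j*(D + ((D + j) + 0)) = j*(D + (D + j)) = j*(j + 2*D))
p(G) = -153/7 (p(G) = -153/(1 + 2*3) = -153/(1 + 6) = -153/(1*7) = -153/7)
1/(p(H) - 53717) = 1/(-153/7 - 53717) = 1/(-376172/7) = -7/376172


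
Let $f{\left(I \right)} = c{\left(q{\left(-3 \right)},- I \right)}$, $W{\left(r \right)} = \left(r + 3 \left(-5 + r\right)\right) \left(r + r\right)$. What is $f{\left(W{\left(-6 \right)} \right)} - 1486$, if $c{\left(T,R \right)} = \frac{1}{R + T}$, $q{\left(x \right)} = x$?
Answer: $- \frac{699907}{471} \approx -1486.0$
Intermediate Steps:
$W{\left(r \right)} = 2 r \left(-15 + 4 r\right)$ ($W{\left(r \right)} = \left(r + \left(-15 + 3 r\right)\right) 2 r = \left(-15 + 4 r\right) 2 r = 2 r \left(-15 + 4 r\right)$)
$f{\left(I \right)} = \frac{1}{-3 - I}$ ($f{\left(I \right)} = \frac{1}{- I - 3} = \frac{1}{-3 - I}$)
$f{\left(W{\left(-6 \right)} \right)} - 1486 = - \frac{1}{3 + 2 \left(-6\right) \left(-15 + 4 \left(-6\right)\right)} - 1486 = - \frac{1}{3 + 2 \left(-6\right) \left(-15 - 24\right)} - 1486 = - \frac{1}{3 + 2 \left(-6\right) \left(-39\right)} - 1486 = - \frac{1}{3 + 468} - 1486 = - \frac{1}{471} - 1486 = - \frac{699907}{471}$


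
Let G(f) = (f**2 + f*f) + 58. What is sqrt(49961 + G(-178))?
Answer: sqrt(113387) ≈ 336.73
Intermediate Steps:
G(f) = 58 + 2*f**2 (G(f) = (f**2 + f**2) + 58 = 2*f**2 + 58 = 58 + 2*f**2)
sqrt(49961 + G(-178)) = sqrt(49961 + (58 + 2*(-178)**2)) = sqrt(49961 + (58 + 2*31684)) = sqrt(49961 + (58 + 63368)) = sqrt(49961 + 63426) = sqrt(113387)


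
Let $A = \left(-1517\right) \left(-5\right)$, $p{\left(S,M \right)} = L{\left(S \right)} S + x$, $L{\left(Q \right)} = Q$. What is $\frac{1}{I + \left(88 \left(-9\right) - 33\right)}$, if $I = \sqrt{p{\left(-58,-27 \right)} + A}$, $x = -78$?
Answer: $- \frac{825}{669754} - \frac{\sqrt{10871}}{669754} \approx -0.0013875$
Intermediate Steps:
$p{\left(S,M \right)} = -78 + S^{2}$ ($p{\left(S,M \right)} = S S - 78 = S^{2} - 78 = -78 + S^{2}$)
$A = 7585$
$I = \sqrt{10871}$ ($I = \sqrt{\left(-78 + \left(-58\right)^{2}\right) + 7585} = \sqrt{\left(-78 + 3364\right) + 7585} = \sqrt{3286 + 7585} = \sqrt{10871} \approx 104.26$)
$\frac{1}{I + \left(88 \left(-9\right) - 33\right)} = \frac{1}{\sqrt{10871} + \left(88 \left(-9\right) - 33\right)} = \frac{1}{\sqrt{10871} - 825} = \frac{1}{-825 + \sqrt{10871}}$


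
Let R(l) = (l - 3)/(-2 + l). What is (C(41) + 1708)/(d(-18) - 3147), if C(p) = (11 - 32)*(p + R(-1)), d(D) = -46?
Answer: -819/3193 ≈ -0.25650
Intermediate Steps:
R(l) = (-3 + l)/(-2 + l)
C(p) = -28 - 21*p (C(p) = (11 - 32)*(p + (-3 - 1)/(-2 - 1)) = -21*(p - 4/(-3)) = -21*(p - ⅓*(-4)) = -21*(p + 4/3) = -21*(4/3 + p) = -28 - 21*p)
(C(41) + 1708)/(d(-18) - 3147) = ((-28 - 21*41) + 1708)/(-46 - 3147) = ((-28 - 861) + 1708)/(-3193) = (-889 + 1708)*(-1/3193) = 819*(-1/3193) = -819/3193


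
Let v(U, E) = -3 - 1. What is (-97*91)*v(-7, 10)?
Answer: 35308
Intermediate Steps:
v(U, E) = -4
(-97*91)*v(-7, 10) = -97*91*(-4) = -8827*(-4) = 35308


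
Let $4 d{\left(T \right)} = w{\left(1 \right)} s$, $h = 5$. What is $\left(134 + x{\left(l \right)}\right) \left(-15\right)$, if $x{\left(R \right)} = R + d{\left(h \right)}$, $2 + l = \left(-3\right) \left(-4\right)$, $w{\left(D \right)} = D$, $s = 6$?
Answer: $- \frac{4365}{2} \approx -2182.5$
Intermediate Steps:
$d{\left(T \right)} = \frac{3}{2}$ ($d{\left(T \right)} = \frac{1 \cdot 6}{4} = \frac{1}{4} \cdot 6 = \frac{3}{2}$)
$l = 10$ ($l = -2 - -12 = -2 + 12 = 10$)
$x{\left(R \right)} = \frac{3}{2} + R$ ($x{\left(R \right)} = R + \frac{3}{2} = \frac{3}{2} + R$)
$\left(134 + x{\left(l \right)}\right) \left(-15\right) = \left(134 + \left(\frac{3}{2} + 10\right)\right) \left(-15\right) = \left(134 + \frac{23}{2}\right) \left(-15\right) = \frac{291}{2} \left(-15\right) = - \frac{4365}{2}$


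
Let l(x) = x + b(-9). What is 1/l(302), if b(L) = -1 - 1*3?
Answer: 1/298 ≈ 0.0033557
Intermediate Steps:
b(L) = -4 (b(L) = -1 - 3 = -4)
l(x) = -4 + x (l(x) = x - 4 = -4 + x)
1/l(302) = 1/(-4 + 302) = 1/298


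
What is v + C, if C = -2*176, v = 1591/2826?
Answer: -993161/2826 ≈ -351.44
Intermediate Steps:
v = 1591/2826 (v = 1591*(1/2826) = 1591/2826 ≈ 0.56299)
C = -352
v + C = 1591/2826 - 352 = -993161/2826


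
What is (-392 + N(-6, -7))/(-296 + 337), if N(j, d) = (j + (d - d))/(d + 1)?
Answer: -391/41 ≈ -9.5366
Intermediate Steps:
N(j, d) = j/(1 + d) (N(j, d) = (j + 0)/(1 + d) = j/(1 + d))
(-392 + N(-6, -7))/(-296 + 337) = (-392 - 6/(1 - 7))/(-296 + 337) = (-392 - 6/(-6))/41 = (-392 - 6*(-1/6))*(1/41) = (-392 + 1)*(1/41) = -391*1/41 = -391/41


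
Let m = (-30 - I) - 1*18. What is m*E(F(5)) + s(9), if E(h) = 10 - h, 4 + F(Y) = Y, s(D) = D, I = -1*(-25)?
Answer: -648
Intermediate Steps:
I = 25
F(Y) = -4 + Y
m = -73 (m = (-30 - 1*25) - 1*18 = (-30 - 25) - 18 = -55 - 18 = -73)
m*E(F(5)) + s(9) = -73*(10 - (-4 + 5)) + 9 = -73*(10 - 1*1) + 9 = -73*(10 - 1) + 9 = -73*9 + 9 = -657 + 9 = -648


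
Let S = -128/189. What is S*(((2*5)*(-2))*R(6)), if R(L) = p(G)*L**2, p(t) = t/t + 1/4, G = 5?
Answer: 12800/21 ≈ 609.52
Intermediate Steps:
p(t) = 5/4 (p(t) = 1 + 1*(1/4) = 1 + 1/4 = 5/4)
S = -128/189 (S = -128*1/189 = -128/189 ≈ -0.67725)
R(L) = 5*L**2/4
S*(((2*5)*(-2))*R(6)) = -128*(2*5)*(-2)*(5/4)*6**2/189 = -128*10*(-2)*(5/4)*36/189 = -(-2560)*45/189 = -128/189*(-900) = 12800/21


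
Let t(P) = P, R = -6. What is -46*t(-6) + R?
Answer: 270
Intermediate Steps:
-46*t(-6) + R = -46*(-6) - 6 = 276 - 6 = 270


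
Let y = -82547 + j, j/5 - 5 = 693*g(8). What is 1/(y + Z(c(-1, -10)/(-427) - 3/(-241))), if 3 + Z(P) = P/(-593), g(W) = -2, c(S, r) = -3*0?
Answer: -142913/12784282418 ≈ -1.1179e-5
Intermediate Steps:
c(S, r) = 0
j = -6905 (j = 25 + 5*(693*(-2)) = 25 + 5*(-1386) = 25 - 6930 = -6905)
Z(P) = -3 - P/593 (Z(P) = -3 + P/(-593) = -3 + P*(-1/593) = -3 - P/593)
y = -89452 (y = -82547 - 6905 = -89452)
1/(y + Z(c(-1, -10)/(-427) - 3/(-241))) = 1/(-89452 + (-3 - (0/(-427) - 3/(-241))/593)) = 1/(-89452 + (-3 - (0*(-1/427) - 3*(-1/241))/593)) = 1/(-89452 + (-3 - (0 + 3/241)/593)) = 1/(-89452 + (-3 - 1/593*3/241)) = 1/(-89452 + (-3 - 3/142913)) = 1/(-89452 - 428742/142913) = 1/(-12784282418/142913) = -142913/12784282418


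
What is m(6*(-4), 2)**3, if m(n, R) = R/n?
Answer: -1/1728 ≈ -0.00057870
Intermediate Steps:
m(6*(-4), 2)**3 = (2/((6*(-4))))**3 = (2/(-24))**3 = (2*(-1/24))**3 = (-1/12)**3 = -1/1728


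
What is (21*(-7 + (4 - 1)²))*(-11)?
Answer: -462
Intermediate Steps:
(21*(-7 + (4 - 1)²))*(-11) = (21*(-7 + 3²))*(-11) = (21*(-7 + 9))*(-11) = (21*2)*(-11) = 42*(-11) = -462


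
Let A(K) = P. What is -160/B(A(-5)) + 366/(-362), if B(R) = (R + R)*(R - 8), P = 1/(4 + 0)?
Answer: 226007/5611 ≈ 40.279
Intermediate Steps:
P = ¼ (P = 1/4 = ¼ ≈ 0.25000)
A(K) = ¼
B(R) = 2*R*(-8 + R) (B(R) = (2*R)*(-8 + R) = 2*R*(-8 + R))
-160/B(A(-5)) + 366/(-362) = -160*2/(-8 + ¼) + 366/(-362) = -160/(2*(¼)*(-31/4)) + 366*(-1/362) = -160/(-31/8) - 183/181 = -160*(-8/31) - 183/181 = 1280/31 - 183/181 = 226007/5611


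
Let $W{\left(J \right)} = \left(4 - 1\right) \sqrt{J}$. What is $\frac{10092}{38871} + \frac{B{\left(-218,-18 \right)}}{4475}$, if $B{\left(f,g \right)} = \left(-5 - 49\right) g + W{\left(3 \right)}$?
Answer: $\frac{27648104}{57982575} + \frac{3 \sqrt{3}}{4475} \approx 0.478$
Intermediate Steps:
$W{\left(J \right)} = 3 \sqrt{J}$ ($W{\left(J \right)} = \left(4 - 1\right) \sqrt{J} = 3 \sqrt{J}$)
$B{\left(f,g \right)} = - 54 g + 3 \sqrt{3}$ ($B{\left(f,g \right)} = \left(-5 - 49\right) g + 3 \sqrt{3} = - 54 g + 3 \sqrt{3}$)
$\frac{10092}{38871} + \frac{B{\left(-218,-18 \right)}}{4475} = \frac{10092}{38871} + \frac{\left(-54\right) \left(-18\right) + 3 \sqrt{3}}{4475} = 10092 \cdot \frac{1}{38871} + \left(972 + 3 \sqrt{3}\right) \frac{1}{4475} = \frac{3364}{12957} + \left(\frac{972}{4475} + \frac{3 \sqrt{3}}{4475}\right) = \frac{27648104}{57982575} + \frac{3 \sqrt{3}}{4475}$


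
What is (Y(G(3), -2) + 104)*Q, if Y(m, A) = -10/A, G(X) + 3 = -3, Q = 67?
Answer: 7303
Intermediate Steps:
G(X) = -6 (G(X) = -3 - 3 = -6)
(Y(G(3), -2) + 104)*Q = (-10/(-2) + 104)*67 = (-10*(-1/2) + 104)*67 = (5 + 104)*67 = 109*67 = 7303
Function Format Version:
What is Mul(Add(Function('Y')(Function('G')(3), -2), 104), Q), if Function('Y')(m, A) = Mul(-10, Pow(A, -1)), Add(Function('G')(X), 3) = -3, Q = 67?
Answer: 7303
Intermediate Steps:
Function('G')(X) = -6 (Function('G')(X) = Add(-3, -3) = -6)
Mul(Add(Function('Y')(Function('G')(3), -2), 104), Q) = Mul(Add(Mul(-10, Pow(-2, -1)), 104), 67) = Mul(Add(Mul(-10, Rational(-1, 2)), 104), 67) = Mul(Add(5, 104), 67) = Mul(109, 67) = 7303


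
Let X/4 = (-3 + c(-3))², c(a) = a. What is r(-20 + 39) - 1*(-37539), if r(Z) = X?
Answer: 37683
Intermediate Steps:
X = 144 (X = 4*(-3 - 3)² = 4*(-6)² = 4*36 = 144)
r(Z) = 144
r(-20 + 39) - 1*(-37539) = 144 - 1*(-37539) = 144 + 37539 = 37683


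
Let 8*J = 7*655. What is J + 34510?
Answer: 280665/8 ≈ 35083.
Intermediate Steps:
J = 4585/8 (J = (7*655)/8 = (⅛)*4585 = 4585/8 ≈ 573.13)
J + 34510 = 4585/8 + 34510 = 280665/8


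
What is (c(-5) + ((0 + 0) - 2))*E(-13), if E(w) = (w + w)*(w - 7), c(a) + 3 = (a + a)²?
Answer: 49400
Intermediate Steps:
c(a) = -3 + 4*a² (c(a) = -3 + (a + a)² = -3 + (2*a)² = -3 + 4*a²)
E(w) = 2*w*(-7 + w) (E(w) = (2*w)*(-7 + w) = 2*w*(-7 + w))
(c(-5) + ((0 + 0) - 2))*E(-13) = ((-3 + 4*(-5)²) + ((0 + 0) - 2))*(2*(-13)*(-7 - 13)) = ((-3 + 4*25) + (0 - 2))*(2*(-13)*(-20)) = ((-3 + 100) - 2)*520 = (97 - 2)*520 = 95*520 = 49400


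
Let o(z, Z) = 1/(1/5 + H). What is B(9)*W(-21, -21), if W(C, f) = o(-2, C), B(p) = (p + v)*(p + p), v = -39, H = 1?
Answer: -450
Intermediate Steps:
B(p) = 2*p*(-39 + p) (B(p) = (p - 39)*(p + p) = (-39 + p)*(2*p) = 2*p*(-39 + p))
o(z, Z) = ⅚ (o(z, Z) = 1/(1/5 + 1) = 1/(⅕ + 1) = 1/(6/5) = ⅚)
W(C, f) = ⅚
B(9)*W(-21, -21) = (2*9*(-39 + 9))*(⅚) = (2*9*(-30))*(⅚) = -540*⅚ = -450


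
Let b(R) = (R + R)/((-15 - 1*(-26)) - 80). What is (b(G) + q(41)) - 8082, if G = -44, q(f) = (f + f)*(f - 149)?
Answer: -1168634/69 ≈ -16937.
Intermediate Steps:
q(f) = 2*f*(-149 + f) (q(f) = (2*f)*(-149 + f) = 2*f*(-149 + f))
b(R) = -2*R/69 (b(R) = (2*R)/((-15 + 26) - 80) = (2*R)/(11 - 80) = (2*R)/(-69) = (2*R)*(-1/69) = -2*R/69)
(b(G) + q(41)) - 8082 = (-2/69*(-44) + 2*41*(-149 + 41)) - 8082 = (88/69 + 2*41*(-108)) - 8082 = (88/69 - 8856) - 8082 = -610976/69 - 8082 = -1168634/69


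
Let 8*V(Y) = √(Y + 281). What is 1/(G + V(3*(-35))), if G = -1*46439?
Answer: -185756/8626322873 - 2*√11/8626322873 ≈ -2.1534e-5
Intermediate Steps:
V(Y) = √(281 + Y)/8 (V(Y) = √(Y + 281)/8 = √(281 + Y)/8)
G = -46439
1/(G + V(3*(-35))) = 1/(-46439 + √(281 + 3*(-35))/8) = 1/(-46439 + √(281 - 105)/8) = 1/(-46439 + √176/8) = 1/(-46439 + (4*√11)/8) = 1/(-46439 + √11/2)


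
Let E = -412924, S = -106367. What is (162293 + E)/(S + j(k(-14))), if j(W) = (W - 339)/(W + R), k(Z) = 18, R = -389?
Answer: 4042787/1715732 ≈ 2.3563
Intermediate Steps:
j(W) = (-339 + W)/(-389 + W) (j(W) = (W - 339)/(W - 389) = (-339 + W)/(-389 + W))
(162293 + E)/(S + j(k(-14))) = (162293 - 412924)/(-106367 + (-339 + 18)/(-389 + 18)) = -250631/(-106367 - 321/(-371)) = -250631/(-106367 - 1/371*(-321)) = -250631/(-106367 + 321/371) = -250631/(-39461836/371) = -250631*(-371/39461836) = 4042787/1715732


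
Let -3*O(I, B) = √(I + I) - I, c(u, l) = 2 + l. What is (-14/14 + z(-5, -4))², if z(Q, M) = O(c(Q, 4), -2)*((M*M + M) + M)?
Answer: 931/3 - 160*√3 ≈ 33.205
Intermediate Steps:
O(I, B) = I/3 - √2*√I/3 (O(I, B) = -(√(I + I) - I)/3 = -(√(2*I) - I)/3 = -(√2*√I - I)/3 = -(-I + √2*√I)/3 = I/3 - √2*√I/3)
z(Q, M) = (2 - 2*√3/3)*(M² + 2*M) (z(Q, M) = ((2 + 4)/3 - √2*√(2 + 4)/3)*((M*M + M) + M) = ((⅓)*6 - √2*√6/3)*((M² + M) + M) = (2 - 2*√3/3)*((M + M²) + M) = (2 - 2*√3/3)*(M² + 2*M))
(-14/14 + z(-5, -4))² = (-14/14 + (⅔)*(-4)*(2 - 4)*(3 - √3))² = (-14*1/14 + (⅔)*(-4)*(-2)*(3 - √3))² = (-1 + (16 - 16*√3/3))² = (15 - 16*√3/3)²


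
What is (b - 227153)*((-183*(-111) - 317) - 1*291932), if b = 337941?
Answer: -30127245568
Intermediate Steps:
(b - 227153)*((-183*(-111) - 317) - 1*291932) = (337941 - 227153)*((-183*(-111) - 317) - 1*291932) = 110788*((20313 - 317) - 291932) = 110788*(19996 - 291932) = 110788*(-271936) = -30127245568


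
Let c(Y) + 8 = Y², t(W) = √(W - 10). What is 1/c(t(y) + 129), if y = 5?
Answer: -I/(-16628*I + 258*√5) ≈ 6.0067e-5 - 2.084e-6*I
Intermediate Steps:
t(W) = √(-10 + W)
c(Y) = -8 + Y²
1/c(t(y) + 129) = 1/(-8 + (√(-10 + 5) + 129)²) = 1/(-8 + (√(-5) + 129)²) = 1/(-8 + (I*√5 + 129)²) = 1/(-8 + (129 + I*√5)²)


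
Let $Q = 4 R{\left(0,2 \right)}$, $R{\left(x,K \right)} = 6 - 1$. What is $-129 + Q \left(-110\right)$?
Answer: $-2329$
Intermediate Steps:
$R{\left(x,K \right)} = 5$ ($R{\left(x,K \right)} = 6 - 1 = 5$)
$Q = 20$ ($Q = 4 \cdot 5 = 20$)
$-129 + Q \left(-110\right) = -129 + 20 \left(-110\right) = -129 - 2200 = -2329$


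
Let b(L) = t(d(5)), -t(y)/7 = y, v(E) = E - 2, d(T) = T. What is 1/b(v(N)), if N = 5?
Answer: -1/35 ≈ -0.028571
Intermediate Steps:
v(E) = -2 + E
t(y) = -7*y
b(L) = -35 (b(L) = -7*5 = -35)
1/b(v(N)) = 1/(-35) = -1/35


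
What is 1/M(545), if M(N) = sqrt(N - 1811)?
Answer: -I*sqrt(1266)/1266 ≈ -0.028105*I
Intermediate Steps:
M(N) = sqrt(-1811 + N)
1/M(545) = 1/(sqrt(-1811 + 545)) = 1/(sqrt(-1266)) = 1/(I*sqrt(1266)) = -I*sqrt(1266)/1266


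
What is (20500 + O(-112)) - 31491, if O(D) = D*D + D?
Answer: 1441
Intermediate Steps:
O(D) = D + D² (O(D) = D² + D = D + D²)
(20500 + O(-112)) - 31491 = (20500 - 112*(1 - 112)) - 31491 = (20500 - 112*(-111)) - 31491 = (20500 + 12432) - 31491 = 32932 - 31491 = 1441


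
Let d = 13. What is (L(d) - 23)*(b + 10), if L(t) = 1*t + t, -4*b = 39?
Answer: ¾ ≈ 0.75000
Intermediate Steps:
b = -39/4 (b = -¼*39 = -39/4 ≈ -9.7500)
L(t) = 2*t (L(t) = t + t = 2*t)
(L(d) - 23)*(b + 10) = (2*13 - 23)*(-39/4 + 10) = (26 - 23)*(¼) = 3*(¼) = ¾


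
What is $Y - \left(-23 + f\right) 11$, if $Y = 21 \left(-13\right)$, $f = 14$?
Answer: $-174$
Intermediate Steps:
$Y = -273$
$Y - \left(-23 + f\right) 11 = -273 - \left(-23 + 14\right) 11 = -273 - \left(-9\right) 11 = -273 - -99 = -273 + 99 = -174$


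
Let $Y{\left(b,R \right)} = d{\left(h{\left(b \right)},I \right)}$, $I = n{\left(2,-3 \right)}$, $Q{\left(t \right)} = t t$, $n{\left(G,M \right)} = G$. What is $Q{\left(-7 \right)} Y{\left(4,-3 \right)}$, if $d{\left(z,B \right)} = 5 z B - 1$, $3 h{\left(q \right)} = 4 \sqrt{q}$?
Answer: $\frac{3773}{3} \approx 1257.7$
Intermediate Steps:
$Q{\left(t \right)} = t^{2}$
$h{\left(q \right)} = \frac{4 \sqrt{q}}{3}$
$I = 2$
$d{\left(z,B \right)} = -1 + 5 B z$ ($d{\left(z,B \right)} = 5 B z - 1 = -1 + 5 B z$)
$Y{\left(b,R \right)} = -1 + \frac{40 \sqrt{b}}{3}$ ($Y{\left(b,R \right)} = -1 + 5 \cdot 2 \frac{4 \sqrt{b}}{3} = -1 + \frac{40 \sqrt{b}}{3}$)
$Q{\left(-7 \right)} Y{\left(4,-3 \right)} = \left(-7\right)^{2} \left(-1 + \frac{40 \sqrt{4}}{3}\right) = 49 \left(-1 + \frac{40}{3} \cdot 2\right) = 49 \left(-1 + \frac{80}{3}\right) = 49 \cdot \frac{77}{3} = \frac{3773}{3}$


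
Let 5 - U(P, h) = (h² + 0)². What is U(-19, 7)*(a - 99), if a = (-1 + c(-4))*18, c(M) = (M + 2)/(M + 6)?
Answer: 323460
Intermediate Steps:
U(P, h) = 5 - h⁴ (U(P, h) = 5 - (h² + 0)² = 5 - (h²)² = 5 - h⁴)
c(M) = (2 + M)/(6 + M)
a = -36 (a = (-1 + (2 - 4)/(6 - 4))*18 = (-1 - 2/2)*18 = (-1 + (½)*(-2))*18 = (-1 - 1)*18 = -2*18 = -36)
U(-19, 7)*(a - 99) = (5 - 1*7⁴)*(-36 - 99) = (5 - 1*2401)*(-135) = (5 - 2401)*(-135) = -2396*(-135) = 323460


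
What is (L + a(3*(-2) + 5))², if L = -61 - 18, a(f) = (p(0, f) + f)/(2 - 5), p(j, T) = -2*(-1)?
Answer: 56644/9 ≈ 6293.8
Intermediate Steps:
p(j, T) = 2
a(f) = -⅔ - f/3 (a(f) = (2 + f)/(2 - 5) = (2 + f)/(-3) = (2 + f)*(-⅓) = -⅔ - f/3)
L = -79
(L + a(3*(-2) + 5))² = (-79 + (-⅔ - (3*(-2) + 5)/3))² = (-79 + (-⅔ - (-6 + 5)/3))² = (-79 + (-⅔ - ⅓*(-1)))² = (-79 + (-⅔ + ⅓))² = (-79 - ⅓)² = (-238/3)² = 56644/9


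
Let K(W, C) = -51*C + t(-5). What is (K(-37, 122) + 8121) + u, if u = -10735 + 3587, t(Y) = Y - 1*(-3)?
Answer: -5251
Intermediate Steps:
t(Y) = 3 + Y (t(Y) = Y + 3 = 3 + Y)
K(W, C) = -2 - 51*C (K(W, C) = -51*C + (3 - 5) = -51*C - 2 = -2 - 51*C)
u = -7148
(K(-37, 122) + 8121) + u = ((-2 - 51*122) + 8121) - 7148 = ((-2 - 6222) + 8121) - 7148 = (-6224 + 8121) - 7148 = 1897 - 7148 = -5251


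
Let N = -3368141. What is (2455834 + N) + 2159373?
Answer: 1247066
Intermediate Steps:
(2455834 + N) + 2159373 = (2455834 - 3368141) + 2159373 = -912307 + 2159373 = 1247066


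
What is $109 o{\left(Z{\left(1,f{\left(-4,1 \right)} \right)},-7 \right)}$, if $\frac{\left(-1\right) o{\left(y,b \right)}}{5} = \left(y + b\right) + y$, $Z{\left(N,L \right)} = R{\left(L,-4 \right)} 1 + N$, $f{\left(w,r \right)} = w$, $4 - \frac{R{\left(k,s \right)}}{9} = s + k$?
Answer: $-114995$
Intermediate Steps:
$R{\left(k,s \right)} = 36 - 9 k - 9 s$ ($R{\left(k,s \right)} = 36 - 9 \left(s + k\right) = 36 - 9 \left(k + s\right) = 36 - \left(9 k + 9 s\right) = 36 - 9 k - 9 s$)
$Z{\left(N,L \right)} = 72 + N - 9 L$ ($Z{\left(N,L \right)} = \left(36 - 9 L - -36\right) 1 + N = \left(36 - 9 L + 36\right) 1 + N = \left(72 - 9 L\right) 1 + N = \left(72 - 9 L\right) + N = 72 + N - 9 L$)
$o{\left(y,b \right)} = - 10 y - 5 b$ ($o{\left(y,b \right)} = - 5 \left(\left(y + b\right) + y\right) = - 5 \left(\left(b + y\right) + y\right) = - 5 \left(b + 2 y\right) = - 10 y - 5 b$)
$109 o{\left(Z{\left(1,f{\left(-4,1 \right)} \right)},-7 \right)} = 109 \left(- 10 \left(72 + 1 - -36\right) - -35\right) = 109 \left(- 10 \left(72 + 1 + 36\right) + 35\right) = 109 \left(\left(-10\right) 109 + 35\right) = 109 \left(-1090 + 35\right) = 109 \left(-1055\right) = -114995$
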